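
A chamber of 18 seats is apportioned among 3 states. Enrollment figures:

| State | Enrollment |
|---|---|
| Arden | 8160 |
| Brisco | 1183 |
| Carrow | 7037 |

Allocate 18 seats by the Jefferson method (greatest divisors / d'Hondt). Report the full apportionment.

Arden 9; Brisco 1; Carrow 8

Standard divisor 16380/18 ≈ 910; standard quotas: Arden 8.967, Brisco 1.300, Carrow 7.733.
Rounding down gives 8, 1, 7 = 16 seats, so the divisor must be adjusted.
With modified divisor 850: modified quotas Arden 9.600, Brisco 1.392, Carrow 8.279.
Rounding down: Arden 9, Brisco 1, Carrow 8 (total 18).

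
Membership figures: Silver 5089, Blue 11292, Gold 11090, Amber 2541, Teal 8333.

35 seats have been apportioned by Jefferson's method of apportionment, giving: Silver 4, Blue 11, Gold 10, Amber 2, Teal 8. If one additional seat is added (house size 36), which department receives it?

Silver

Priority for the next seat is population ÷ (current seats + 1).
Priorities: Silver 1017.800, Blue 941.000, Gold 1008.182, Amber 847.000, Teal 925.889.
Highest priority: Silver.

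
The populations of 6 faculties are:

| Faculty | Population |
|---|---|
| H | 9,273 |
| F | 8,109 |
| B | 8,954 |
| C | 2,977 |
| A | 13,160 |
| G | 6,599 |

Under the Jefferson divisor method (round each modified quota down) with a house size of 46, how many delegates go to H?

9

Standard divisor 49072/46 ≈ 1066.783; standard quotas: H 8.692, F 7.601, B 8.393, C 2.791, A 12.336, G 6.186.
Rounding down gives 8, 7, 8, 2, 12, 6 = 43 seats, so the divisor must be adjusted.
With modified divisor 1000: modified quotas H 9.273, F 8.109, B 8.954, C 2.977, A 13.160, G 6.599.
Rounding down: H 9, F 8, B 8, C 2, A 13, G 6 (total 46).
H receives 9.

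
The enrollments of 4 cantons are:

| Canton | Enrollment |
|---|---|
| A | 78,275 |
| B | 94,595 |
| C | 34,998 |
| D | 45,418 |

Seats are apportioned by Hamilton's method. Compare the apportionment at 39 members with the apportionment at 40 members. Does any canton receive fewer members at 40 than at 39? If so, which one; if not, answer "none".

At 39 seats: A 12, B 15, C 5, D 7.
At 40 seats: A 12, B 15, C 6, D 7.
No canton's allocation decreased.

none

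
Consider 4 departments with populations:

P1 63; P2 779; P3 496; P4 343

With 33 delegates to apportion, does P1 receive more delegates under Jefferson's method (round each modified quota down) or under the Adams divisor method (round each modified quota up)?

Adams

Jefferson: P1 1, P2 15, P3 10, P4 7.
Adams: P1 2, P2 15, P3 9, P4 7.
P1 gets 1 under Jefferson and 2 under Adams.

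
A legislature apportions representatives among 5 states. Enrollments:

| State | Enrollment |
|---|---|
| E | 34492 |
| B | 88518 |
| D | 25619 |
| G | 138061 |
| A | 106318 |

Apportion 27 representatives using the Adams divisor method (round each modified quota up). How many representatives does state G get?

Standard divisor 393008/27 ≈ 14555.852; standard quotas: E 2.370, B 6.081, D 1.760, G 9.485, A 7.304.
Rounding up gives 3, 7, 2, 10, 8 = 30 seats, so the divisor must be adjusted.
With modified divisor 16300: modified quotas E 2.116, B 5.431, D 1.572, G 8.470, A 6.523.
Rounding up: E 3, B 6, D 2, G 9, A 7 (total 27).
G receives 9.

9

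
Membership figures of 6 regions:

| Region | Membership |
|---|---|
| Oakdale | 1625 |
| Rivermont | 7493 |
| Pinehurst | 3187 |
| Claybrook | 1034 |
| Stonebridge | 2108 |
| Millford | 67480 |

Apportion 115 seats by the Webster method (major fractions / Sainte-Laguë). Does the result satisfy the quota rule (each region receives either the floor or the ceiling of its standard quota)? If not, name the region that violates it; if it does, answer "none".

Millford

Standard quotas: Oakdale 2.253, Rivermont 10.391, Pinehurst 4.420, Claybrook 1.434, Stonebridge 2.923, Millford 93.579.
Webster allocation: Oakdale 2, Rivermont 10, Pinehurst 4, Claybrook 1, Stonebridge 3, Millford 95.
Millford has quota 93.579 (lower 93, upper 94) but receives 95 — outside the quota interval.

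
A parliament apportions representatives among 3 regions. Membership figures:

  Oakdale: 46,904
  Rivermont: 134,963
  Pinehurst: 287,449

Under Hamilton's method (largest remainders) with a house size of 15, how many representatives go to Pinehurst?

The standard divisor is 469316/15 ≈ 31287.733.
Standard quotas: Oakdale 1.4991, Rivermont 4.3136, Pinehurst 9.1873.
Lower quotas: Oakdale 1, Rivermont 4, Pinehurst 9 (sum 14, leaving 1 seat).
Remainders in descending order: Oakdale 0.4991, Rivermont 0.3136, Pinehurst 0.1873.
The surplus seat goes to Oakdale.
Pinehurst receives 9.

9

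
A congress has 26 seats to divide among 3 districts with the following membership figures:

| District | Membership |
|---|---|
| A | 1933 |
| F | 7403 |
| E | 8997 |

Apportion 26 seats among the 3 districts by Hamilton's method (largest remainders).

The standard divisor is 18333/26 ≈ 705.115.
Standard quotas: A 2.7414, F 10.4990, E 12.7596.
Lower quotas: A 2, F 10, E 12 (sum 24, leaving 2 seats).
Remainders in descending order: E 0.7596, A 0.7414, F 0.4990.
The surplus seats go to E, A.

A 3, F 10, E 13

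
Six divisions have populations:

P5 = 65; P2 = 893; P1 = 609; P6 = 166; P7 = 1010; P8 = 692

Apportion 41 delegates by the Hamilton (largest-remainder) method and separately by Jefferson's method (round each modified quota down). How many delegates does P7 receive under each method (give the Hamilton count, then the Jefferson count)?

12 and 13

Hamilton: P5 1, P2 11, P1 7, P6 2, P7 12, P8 8.
Jefferson: P5 0, P2 11, P1 7, P6 2, P7 13, P8 8.
P7 gets 12 under Hamilton and 13 under Jefferson.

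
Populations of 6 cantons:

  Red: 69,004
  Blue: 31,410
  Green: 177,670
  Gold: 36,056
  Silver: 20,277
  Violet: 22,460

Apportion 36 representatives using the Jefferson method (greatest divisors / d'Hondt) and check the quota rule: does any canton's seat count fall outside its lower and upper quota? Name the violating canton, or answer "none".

Green

Standard quotas: Red 6.961, Blue 3.168, Green 17.922, Gold 3.637, Silver 2.045, Violet 2.266.
Jefferson allocation: Red 7, Blue 3, Green 19, Gold 3, Silver 2, Violet 2.
Green has quota 17.922 (lower 17, upper 18) but receives 19 — outside the quota interval.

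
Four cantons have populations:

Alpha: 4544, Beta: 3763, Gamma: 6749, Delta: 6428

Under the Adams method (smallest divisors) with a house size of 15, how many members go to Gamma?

Standard divisor 21484/15 ≈ 1432.267; standard quotas: Alpha 3.173, Beta 2.627, Gamma 4.712, Delta 4.488.
Rounding up gives 4, 3, 5, 5 = 17 seats, so the divisor must be adjusted.
With modified divisor 1650: modified quotas Alpha 2.754, Beta 2.281, Gamma 4.090, Delta 3.896.
Rounding up: Alpha 3, Beta 3, Gamma 5, Delta 4 (total 15).
Gamma receives 5.

5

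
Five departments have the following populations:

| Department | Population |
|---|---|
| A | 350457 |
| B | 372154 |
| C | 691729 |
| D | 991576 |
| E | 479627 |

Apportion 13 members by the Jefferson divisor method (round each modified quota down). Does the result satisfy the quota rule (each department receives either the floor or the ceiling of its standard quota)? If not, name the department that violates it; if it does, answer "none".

Standard quotas: A 1.579, B 1.677, C 3.116, D 4.467, E 2.161.
Jefferson allocation: A 1, B 2, C 3, D 5, E 2.
Every allocation lies between the lower and upper quota.

none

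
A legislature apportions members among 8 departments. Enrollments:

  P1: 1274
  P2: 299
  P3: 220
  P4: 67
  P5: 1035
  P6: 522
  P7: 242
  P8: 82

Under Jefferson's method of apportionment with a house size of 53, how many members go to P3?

3

Standard divisor 3741/53 ≈ 70.585; standard quotas: P1 18.049, P2 4.236, P3 3.117, P4 0.949, P5 14.663, P6 7.395, P7 3.428, P8 1.162.
Rounding down gives 18, 4, 3, 0, 14, 7, 3, 1 = 50 seats, so the divisor must be adjusted.
With modified divisor 65.6: modified quotas P1 19.421, P2 4.558, P3 3.354, P4 1.021, P5 15.777, P6 7.957, P7 3.689, P8 1.250.
Rounding down: P1 19, P2 4, P3 3, P4 1, P5 15, P6 7, P7 3, P8 1 (total 53).
P3 receives 3.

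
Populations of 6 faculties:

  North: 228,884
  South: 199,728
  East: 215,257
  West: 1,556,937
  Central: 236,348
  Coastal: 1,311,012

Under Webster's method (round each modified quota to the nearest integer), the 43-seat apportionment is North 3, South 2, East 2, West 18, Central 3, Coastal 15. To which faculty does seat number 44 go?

Priority for the next seat is population ÷ (current seats + 0.5).
Priorities: North 65395.429, South 79891.200, East 86102.800, West 84158.757, Central 67528.000, Coastal 84581.419.
Highest priority: East.

East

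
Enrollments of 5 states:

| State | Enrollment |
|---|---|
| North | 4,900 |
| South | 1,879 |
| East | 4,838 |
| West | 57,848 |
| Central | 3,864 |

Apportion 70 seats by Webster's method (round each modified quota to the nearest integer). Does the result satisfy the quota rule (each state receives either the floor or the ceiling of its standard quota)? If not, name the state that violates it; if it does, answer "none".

Standard quotas: North 4.678, South 1.794, East 4.618, West 55.222, Central 3.689.
Webster allocation: North 5, South 2, East 5, West 54, Central 4.
West has quota 55.222 (lower 55, upper 56) but receives 54 — outside the quota interval.

West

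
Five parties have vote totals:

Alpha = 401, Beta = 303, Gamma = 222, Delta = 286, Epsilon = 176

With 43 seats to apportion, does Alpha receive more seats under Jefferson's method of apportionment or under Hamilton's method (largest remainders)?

Jefferson

Jefferson: Alpha 13, Beta 9, Gamma 7, Delta 9, Epsilon 5.
Hamilton: Alpha 12, Beta 9, Gamma 7, Delta 9, Epsilon 6.
Alpha gets 13 under Jefferson and 12 under Hamilton.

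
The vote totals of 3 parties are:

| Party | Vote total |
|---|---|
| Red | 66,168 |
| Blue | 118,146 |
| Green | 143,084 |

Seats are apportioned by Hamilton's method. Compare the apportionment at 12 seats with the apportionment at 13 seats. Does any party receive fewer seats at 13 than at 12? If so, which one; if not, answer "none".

At 12 seats: Red 3, Blue 4, Green 5.
At 13 seats: Red 2, Blue 5, Green 6.
Red drops from 3 to 2.

Red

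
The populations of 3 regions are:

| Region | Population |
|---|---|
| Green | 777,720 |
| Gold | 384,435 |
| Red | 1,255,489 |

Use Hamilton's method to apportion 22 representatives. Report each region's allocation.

Green 7, Gold 4, Red 11

The standard divisor is 2417644/22 ≈ 109892.909.
Standard quotas: Green 7.0771, Gold 3.4983, Red 11.4247.
Lower quotas: Green 7, Gold 3, Red 11 (sum 21, leaving 1 seat).
Remainders in descending order: Gold 0.4983, Red 0.4247, Green 0.0771.
Largest remainder: Gold receives the extra seat.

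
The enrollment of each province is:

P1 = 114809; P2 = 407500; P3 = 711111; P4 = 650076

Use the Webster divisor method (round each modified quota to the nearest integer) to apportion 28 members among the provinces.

P1=2, P2=6, P3=10, P4=10

Standard divisor 1883496/28 ≈ 67267.714; standard quotas: P1 1.707, P2 6.058, P3 10.571, P4 9.664.
Rounding to the nearest integer gives 2, 6, 11, 10 = 29 seats, so the divisor must be adjusted.
With modified divisor 68100: modified quotas P1 1.686, P2 5.984, P3 10.442, P4 9.546.
Rounding to the nearest integer: P1 2, P2 6, P3 10, P4 10 (total 28).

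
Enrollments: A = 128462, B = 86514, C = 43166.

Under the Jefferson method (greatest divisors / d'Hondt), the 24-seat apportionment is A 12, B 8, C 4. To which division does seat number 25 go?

Priority for the next seat is population ÷ (current seats + 1).
Priorities: A 9881.692, B 9612.667, C 8633.200.
Highest priority: A.

A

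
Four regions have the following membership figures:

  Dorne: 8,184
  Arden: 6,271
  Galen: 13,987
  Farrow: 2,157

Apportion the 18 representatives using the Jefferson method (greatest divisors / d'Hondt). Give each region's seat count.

Dorne=5, Arden=4, Galen=8, Farrow=1

Standard divisor 30599/18 ≈ 1699.944; standard quotas: Dorne 4.814, Arden 3.689, Galen 8.228, Farrow 1.269.
Rounding down gives 4, 3, 8, 1 = 16 seats, so the divisor must be adjusted.
With modified divisor 1558.2: modified quotas Dorne 5.252, Arden 4.025, Galen 8.976, Farrow 1.384.
Rounding down: Dorne 5, Arden 4, Galen 8, Farrow 1 (total 18).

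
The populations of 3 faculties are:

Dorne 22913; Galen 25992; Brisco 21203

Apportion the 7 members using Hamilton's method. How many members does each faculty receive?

Dorne 2; Galen 3; Brisco 2

The standard divisor is 70108/7 ≈ 10015.429.
Standard quotas: Dorne 2.2878, Galen 2.5952, Brisco 2.1170.
Lower quotas: Dorne 2, Galen 2, Brisco 2 (sum 6, leaving 1 seat).
Remainders in descending order: Galen 0.5952, Dorne 0.2878, Brisco 0.1170.
Largest remainder: Galen receives the extra seat.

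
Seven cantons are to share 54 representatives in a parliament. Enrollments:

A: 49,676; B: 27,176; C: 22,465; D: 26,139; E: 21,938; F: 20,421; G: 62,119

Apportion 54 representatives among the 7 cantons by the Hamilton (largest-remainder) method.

Standard divisor: 229934 ÷ 54 ≈ 4258.037.
Standard quotas: A 11.6664, B 6.3823, C 5.2759, D 6.1387, E 5.1521, F 4.7959, G 14.5886.
Lower quotas: A 11, B 6, C 5, D 6, E 5, F 4, G 14 (sum 51, leaving 3 seats).
Remainders in descending order: F 0.7959, A 0.6664, G 0.5886, B 0.3823, C 0.2759, E 0.1521, D 0.1387.
Largest remainders: F, A, G receive the extra seats.

A 12, B 6, C 5, D 6, E 5, F 5, G 15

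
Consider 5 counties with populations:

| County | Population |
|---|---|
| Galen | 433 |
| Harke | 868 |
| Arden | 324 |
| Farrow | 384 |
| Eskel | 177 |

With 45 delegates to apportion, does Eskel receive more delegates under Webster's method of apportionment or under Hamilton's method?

Webster: Galen 9, Harke 17, Arden 7, Farrow 8, Eskel 4.
Hamilton: Galen 9, Harke 18, Arden 7, Farrow 8, Eskel 3.
Eskel gets 4 under Webster and 3 under Hamilton.

Webster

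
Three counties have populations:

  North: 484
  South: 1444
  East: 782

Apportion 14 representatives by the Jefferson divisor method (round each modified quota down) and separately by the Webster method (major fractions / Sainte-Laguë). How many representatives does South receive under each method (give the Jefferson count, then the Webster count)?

Jefferson: North 2, South 8, East 4.
Webster: North 3, South 7, East 4.
South gets 8 under Jefferson and 7 under Webster.

8 and 7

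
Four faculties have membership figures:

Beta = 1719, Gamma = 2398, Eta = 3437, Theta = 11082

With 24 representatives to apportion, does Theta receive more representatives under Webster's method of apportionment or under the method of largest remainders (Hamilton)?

Webster

Webster: Beta 2, Gamma 3, Eta 4, Theta 15.
Hamilton: Beta 2, Gamma 3, Eta 5, Theta 14.
Theta gets 15 under Webster and 14 under Hamilton.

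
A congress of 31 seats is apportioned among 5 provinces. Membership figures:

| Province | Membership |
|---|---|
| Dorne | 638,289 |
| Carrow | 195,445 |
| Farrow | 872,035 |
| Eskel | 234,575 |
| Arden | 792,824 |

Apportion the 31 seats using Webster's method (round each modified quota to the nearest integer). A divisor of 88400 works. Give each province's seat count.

Dorne 7; Carrow 2; Farrow 10; Eskel 3; Arden 9

With modified divisor 88400: modified quotas Dorne 7.220, Carrow 2.211, Farrow 9.865, Eskel 2.654, Arden 8.969.
Rounding to the nearest integer: Dorne 7, Carrow 2, Farrow 10, Eskel 3, Arden 9 (total 31).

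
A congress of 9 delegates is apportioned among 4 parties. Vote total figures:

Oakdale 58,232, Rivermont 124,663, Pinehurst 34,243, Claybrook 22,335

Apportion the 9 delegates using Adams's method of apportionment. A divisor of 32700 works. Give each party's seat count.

With modified divisor 32700: modified quotas Oakdale 1.781, Rivermont 3.812, Pinehurst 1.047, Claybrook 0.683.
Rounding up: Oakdale 2, Rivermont 4, Pinehurst 2, Claybrook 1 (total 9).

Oakdale 2, Rivermont 4, Pinehurst 2, Claybrook 1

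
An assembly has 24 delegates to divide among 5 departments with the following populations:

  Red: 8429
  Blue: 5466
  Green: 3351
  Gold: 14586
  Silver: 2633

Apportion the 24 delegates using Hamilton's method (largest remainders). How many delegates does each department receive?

Red 6, Blue 4, Green 2, Gold 10, Silver 2

Total 34465; standard divisor 34465/24 ≈ 1436.042.
Standard quotas: Red 5.8696, Blue 3.8063, Green 2.3335, Gold 10.1571, Silver 1.8335.
Lower quotas: Red 5, Blue 3, Green 2, Gold 10, Silver 1 (sum 21, leaving 3 seats).
Remainders in descending order: Red 0.8696, Silver 0.8335, Blue 0.8063, Green 0.3335, Gold 0.1571.
Largest remainders: Red, Silver, Blue receive the extra seats.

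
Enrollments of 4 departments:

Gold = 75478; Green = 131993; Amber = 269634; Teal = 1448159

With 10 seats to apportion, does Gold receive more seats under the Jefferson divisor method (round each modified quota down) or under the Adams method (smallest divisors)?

Adams

Jefferson: Gold 0, Green 0, Amber 1, Teal 9.
Adams: Gold 1, Green 1, Amber 2, Teal 6.
Gold gets 0 under Jefferson and 1 under Adams.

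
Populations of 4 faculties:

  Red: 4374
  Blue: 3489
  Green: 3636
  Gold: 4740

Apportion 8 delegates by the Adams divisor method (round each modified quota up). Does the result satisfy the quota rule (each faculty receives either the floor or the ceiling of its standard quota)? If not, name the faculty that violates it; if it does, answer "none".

none

Standard quotas: Red 2.155, Blue 1.719, Green 1.791, Gold 2.335.
Adams allocation: Red 2, Blue 2, Green 2, Gold 2.
Every allocation lies between the lower and upper quota.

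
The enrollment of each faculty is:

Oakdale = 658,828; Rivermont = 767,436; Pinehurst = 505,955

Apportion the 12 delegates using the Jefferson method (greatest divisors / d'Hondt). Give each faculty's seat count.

Standard divisor 1932219/12 ≈ 161018.25; standard quotas: Oakdale 4.092, Rivermont 4.766, Pinehurst 3.142.
Rounding down gives 4, 4, 3 = 11 seats, so the divisor must be adjusted.
With modified divisor 142600: modified quotas Oakdale 4.620, Rivermont 5.382, Pinehurst 3.548.
Rounding down: Oakdale 4, Rivermont 5, Pinehurst 3 (total 12).

Oakdale=4, Rivermont=5, Pinehurst=3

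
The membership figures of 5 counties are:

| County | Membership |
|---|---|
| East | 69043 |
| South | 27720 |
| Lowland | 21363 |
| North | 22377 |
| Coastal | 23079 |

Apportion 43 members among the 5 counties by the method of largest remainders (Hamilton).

Standard divisor: 163582 ÷ 43 ≈ 3804.233.
Standard quotas: East 18.1490, South 7.2866, Lowland 5.6156, North 5.8821, Coastal 6.0667.
Lower quotas: East 18, South 7, Lowland 5, North 5, Coastal 6 (sum 41, leaving 2 seats).
Remainders in descending order: North 0.8821, Lowland 0.6156, South 0.2866, East 0.1490, Coastal 0.0667.
Largest remainders: North, Lowland receive the extra seats.

East 18; South 7; Lowland 6; North 6; Coastal 6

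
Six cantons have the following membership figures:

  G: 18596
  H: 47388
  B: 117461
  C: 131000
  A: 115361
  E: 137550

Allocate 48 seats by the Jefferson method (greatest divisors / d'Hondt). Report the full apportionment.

G: 1, H: 4, B: 10, C: 11, A: 10, E: 12

Standard divisor 567356/48 ≈ 11819.917; standard quotas: G 1.573, H 4.009, B 9.938, C 11.083, A 9.760, E 11.637.
Rounding down gives 1, 4, 9, 11, 9, 11 = 45 seats, so the divisor must be adjusted.
With modified divisor 11200: modified quotas G 1.660, H 4.231, B 10.488, C 11.696, A 10.300, E 12.281.
Rounding down: G 1, H 4, B 10, C 11, A 10, E 12 (total 48).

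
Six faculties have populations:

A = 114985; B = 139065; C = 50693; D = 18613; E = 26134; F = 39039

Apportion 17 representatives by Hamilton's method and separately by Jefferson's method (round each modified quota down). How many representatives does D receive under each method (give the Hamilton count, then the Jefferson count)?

1 and 0

Hamilton: A 5, B 6, C 2, D 1, E 1, F 2.
Jefferson: A 5, B 7, C 2, D 0, E 1, F 2.
D gets 1 under Hamilton and 0 under Jefferson.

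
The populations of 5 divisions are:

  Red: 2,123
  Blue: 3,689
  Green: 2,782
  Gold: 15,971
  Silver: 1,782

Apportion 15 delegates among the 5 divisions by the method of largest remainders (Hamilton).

Red=1, Blue=2, Green=2, Gold=9, Silver=1

Total 26347; standard divisor 26347/15 ≈ 1756.467.
Standard quotas: Red 1.2087, Blue 2.1002, Green 1.5839, Gold 9.0927, Silver 1.0145.
Lower quotas: Red 1, Blue 2, Green 1, Gold 9, Silver 1 (sum 14, leaving 1 seat).
Remainders in descending order: Green 0.5839, Red 0.2087, Blue 0.1002, Gold 0.0927, Silver 0.0145.
The surplus seat goes to Green.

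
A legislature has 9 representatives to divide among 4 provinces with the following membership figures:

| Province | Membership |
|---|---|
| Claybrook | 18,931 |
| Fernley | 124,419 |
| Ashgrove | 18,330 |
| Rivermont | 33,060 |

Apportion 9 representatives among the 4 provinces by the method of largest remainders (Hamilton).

Standard divisor: 194740 ÷ 9 ≈ 21637.778.
Standard quotas: Claybrook 0.8749, Fernley 5.7501, Ashgrove 0.8471, Rivermont 1.5279.
Lower quotas: Claybrook 0, Fernley 5, Ashgrove 0, Rivermont 1 (sum 6, leaving 3 seats).
Remainders in descending order: Claybrook 0.8749, Ashgrove 0.8471, Fernley 0.7501, Rivermont 0.5279.
Largest remainders: Claybrook, Ashgrove, Fernley receive the extra seats.

Claybrook=1; Fernley=6; Ashgrove=1; Rivermont=1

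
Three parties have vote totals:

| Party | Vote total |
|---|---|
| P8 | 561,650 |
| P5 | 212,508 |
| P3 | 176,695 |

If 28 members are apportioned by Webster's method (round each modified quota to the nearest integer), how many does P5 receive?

6

Standard divisor 950853/28 ≈ 33959.036; standard quotas: P8 16.539, P5 6.258, P3 5.203.
Rounding to the nearest integer gives P8 17, P5 6, P3 5 — total 28, matching the house size, so no adjustment is needed.
P5 receives 6.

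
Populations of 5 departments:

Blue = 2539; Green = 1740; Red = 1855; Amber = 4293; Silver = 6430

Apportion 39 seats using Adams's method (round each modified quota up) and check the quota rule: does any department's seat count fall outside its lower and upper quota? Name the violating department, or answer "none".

Standard quotas: Blue 5.874, Green 4.026, Red 4.292, Amber 9.932, Silver 14.876.
Adams allocation: Blue 6, Green 4, Red 5, Amber 10, Silver 14.
Every allocation lies between the lower and upper quota.

none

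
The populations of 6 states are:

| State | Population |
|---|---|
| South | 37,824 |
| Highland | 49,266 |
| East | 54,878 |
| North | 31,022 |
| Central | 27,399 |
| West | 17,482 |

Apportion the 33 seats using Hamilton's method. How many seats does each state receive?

Standard divisor: 217871 ÷ 33 ≈ 6602.152.
Standard quotas: South 5.7290, Highland 7.4621, East 8.3121, North 4.6988, Central 4.1500, West 2.6479.
Lower quotas: South 5, Highland 7, East 8, North 4, Central 4, West 2 (sum 30, leaving 3 seats).
Remainders in descending order: South 0.7290, North 0.6988, West 0.6479, Highland 0.4621, East 0.3121, Central 0.1500.
The surplus seats go to South, North, West.

South 6, Highland 7, East 8, North 5, Central 4, West 3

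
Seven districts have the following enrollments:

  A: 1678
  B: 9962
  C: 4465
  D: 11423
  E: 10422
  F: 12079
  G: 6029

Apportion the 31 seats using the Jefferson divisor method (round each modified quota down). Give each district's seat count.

Standard divisor 56058/31 ≈ 1808.323; standard quotas: A 0.928, B 5.509, C 2.469, D 6.317, E 5.763, F 6.680, G 3.334.
Rounding down gives 0, 5, 2, 6, 5, 6, 3 = 27 seats, so the divisor must be adjusted.
With modified divisor 1640.4: modified quotas A 1.023, B 6.073, C 2.722, D 6.964, E 6.353, F 7.363, G 3.675.
Rounding down: A 1, B 6, C 2, D 6, E 6, F 7, G 3 (total 31).

A: 1, B: 6, C: 2, D: 6, E: 6, F: 7, G: 3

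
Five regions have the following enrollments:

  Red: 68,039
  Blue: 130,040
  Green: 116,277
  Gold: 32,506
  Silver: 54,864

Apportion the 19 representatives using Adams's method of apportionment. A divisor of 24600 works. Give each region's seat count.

Red=3, Blue=6, Green=5, Gold=2, Silver=3

With modified divisor 24600: modified quotas Red 2.766, Blue 5.286, Green 4.727, Gold 1.321, Silver 2.230.
Rounding up: Red 3, Blue 6, Green 5, Gold 2, Silver 3 (total 19).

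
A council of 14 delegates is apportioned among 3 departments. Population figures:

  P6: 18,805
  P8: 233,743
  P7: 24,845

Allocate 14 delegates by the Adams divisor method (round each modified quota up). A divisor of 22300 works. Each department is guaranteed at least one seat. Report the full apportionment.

With modified divisor 22300: modified quotas P6 0.843, P8 10.482, P7 1.114.
Rounding up: P6 1, P8 11, P7 2 (total 14).

P6 1; P8 11; P7 2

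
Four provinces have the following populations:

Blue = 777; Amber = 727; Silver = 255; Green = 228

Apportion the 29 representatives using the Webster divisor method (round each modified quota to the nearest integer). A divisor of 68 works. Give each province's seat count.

With modified divisor 68: modified quotas Blue 11.426, Amber 10.691, Silver 3.750, Green 3.353.
Rounding to the nearest integer: Blue 11, Amber 11, Silver 4, Green 3 (total 29).

Blue: 11; Amber: 11; Silver: 4; Green: 3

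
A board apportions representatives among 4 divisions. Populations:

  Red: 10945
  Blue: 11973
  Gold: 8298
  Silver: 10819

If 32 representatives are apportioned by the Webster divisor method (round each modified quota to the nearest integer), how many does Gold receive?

6

Standard divisor 42035/32 ≈ 1313.594; standard quotas: Red 8.332, Blue 9.115, Gold 6.317, Silver 8.236.
Rounding to the nearest integer gives 8, 9, 6, 8 = 31 seats, so the divisor must be adjusted.
With modified divisor 1282: modified quotas Red 8.537, Blue 9.339, Gold 6.473, Silver 8.439.
Rounding to the nearest integer: Red 9, Blue 9, Gold 6, Silver 8 (total 32).
Gold receives 6.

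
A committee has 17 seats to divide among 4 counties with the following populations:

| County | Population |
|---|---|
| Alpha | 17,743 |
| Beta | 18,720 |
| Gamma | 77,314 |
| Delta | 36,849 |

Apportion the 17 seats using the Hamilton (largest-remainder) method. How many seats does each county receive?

Standard divisor: 150626 ÷ 17 ≈ 8860.353.
Standard quotas: Alpha 2.0025, Beta 2.1128, Gamma 8.7258, Delta 4.1589.
Lower quotas: Alpha 2, Beta 2, Gamma 8, Delta 4 (sum 16, leaving 1 seat).
Remainders in descending order: Gamma 0.7258, Delta 0.1589, Beta 0.1128, Alpha 0.0025.
The surplus seat goes to Gamma.

Alpha=2, Beta=2, Gamma=9, Delta=4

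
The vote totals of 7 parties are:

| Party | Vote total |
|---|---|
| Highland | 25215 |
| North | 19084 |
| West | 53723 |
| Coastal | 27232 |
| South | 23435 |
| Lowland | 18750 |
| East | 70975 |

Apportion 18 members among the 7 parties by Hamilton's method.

Standard divisor: 238414 ÷ 18 ≈ 13245.222.
Standard quotas: Highland 1.9037, North 1.4408, West 4.0560, Coastal 2.0560, South 1.7693, Lowland 1.4156, East 5.3585.
Lower quotas: Highland 1, North 1, West 4, Coastal 2, South 1, Lowland 1, East 5 (sum 15, leaving 3 seats).
Remainders in descending order: Highland 0.9037, South 0.7693, North 0.4408, Lowland 0.4156, East 0.3585, West 0.0560, Coastal 0.0560.
Largest remainders: Highland, South, North receive the extra seats.

Highland 2, North 2, West 4, Coastal 2, South 2, Lowland 1, East 5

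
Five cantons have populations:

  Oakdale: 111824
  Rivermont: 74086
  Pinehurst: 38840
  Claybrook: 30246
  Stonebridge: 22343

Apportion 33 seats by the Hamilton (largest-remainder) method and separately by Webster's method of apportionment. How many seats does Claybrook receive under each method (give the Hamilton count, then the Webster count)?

Hamilton: Oakdale 13, Rivermont 9, Pinehurst 5, Claybrook 3, Stonebridge 3.
Webster: Oakdale 13, Rivermont 9, Pinehurst 4, Claybrook 4, Stonebridge 3.
Claybrook gets 3 under Hamilton and 4 under Webster.

3 and 4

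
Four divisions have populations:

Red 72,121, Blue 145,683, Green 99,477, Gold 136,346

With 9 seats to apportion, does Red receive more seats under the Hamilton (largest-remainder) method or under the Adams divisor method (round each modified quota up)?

Adams

Hamilton: Red 1, Blue 3, Green 2, Gold 3.
Adams: Red 2, Blue 3, Green 2, Gold 2.
Red gets 1 under Hamilton and 2 under Adams.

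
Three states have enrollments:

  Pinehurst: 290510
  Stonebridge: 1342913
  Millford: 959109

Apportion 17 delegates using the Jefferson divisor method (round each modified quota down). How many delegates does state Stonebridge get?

9

Standard divisor 2592532/17 ≈ 152501.882; standard quotas: Pinehurst 1.905, Stonebridge 8.806, Millford 6.289.
Rounding down gives 1, 8, 6 = 15 seats, so the divisor must be adjusted.
With modified divisor 141100: modified quotas Pinehurst 2.059, Stonebridge 9.517, Millford 6.797.
Rounding down: Pinehurst 2, Stonebridge 9, Millford 6 (total 17).
Stonebridge receives 9.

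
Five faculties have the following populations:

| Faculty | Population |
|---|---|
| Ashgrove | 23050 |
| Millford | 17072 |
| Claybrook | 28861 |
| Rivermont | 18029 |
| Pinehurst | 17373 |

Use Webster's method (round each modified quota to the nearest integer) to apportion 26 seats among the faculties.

Standard divisor 104385/26 ≈ 4014.808; standard quotas: Ashgrove 5.741, Millford 4.252, Claybrook 7.189, Rivermont 4.491, Pinehurst 4.327.
Rounding to the nearest integer gives 6, 4, 7, 4, 4 = 25 seats, so the divisor must be adjusted.
With modified divisor 3900: modified quotas Ashgrove 5.910, Millford 4.377, Claybrook 7.400, Rivermont 4.623, Pinehurst 4.455.
Rounding to the nearest integer: Ashgrove 6, Millford 4, Claybrook 7, Rivermont 5, Pinehurst 4 (total 26).

Ashgrove 6, Millford 4, Claybrook 7, Rivermont 5, Pinehurst 4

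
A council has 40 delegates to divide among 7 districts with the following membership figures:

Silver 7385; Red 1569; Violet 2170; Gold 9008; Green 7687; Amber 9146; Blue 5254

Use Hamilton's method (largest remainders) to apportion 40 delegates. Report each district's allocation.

Standard divisor: 42219 ÷ 40 ≈ 1055.475.
Standard quotas: Silver 6.9968, Red 1.4865, Violet 2.0559, Gold 8.5345, Green 7.2830, Amber 8.6653, Blue 4.9779.
Lower quotas: Silver 6, Red 1, Violet 2, Gold 8, Green 7, Amber 8, Blue 4 (sum 36, leaving 4 seats).
Remainders in descending order: Silver 0.9968, Blue 0.9779, Amber 0.6653, Gold 0.5345, Red 0.4865, Green 0.2830, Violet 0.0559.
Largest remainders: Silver, Blue, Amber, Gold receive the extra seats.

Silver 7; Red 1; Violet 2; Gold 9; Green 7; Amber 9; Blue 5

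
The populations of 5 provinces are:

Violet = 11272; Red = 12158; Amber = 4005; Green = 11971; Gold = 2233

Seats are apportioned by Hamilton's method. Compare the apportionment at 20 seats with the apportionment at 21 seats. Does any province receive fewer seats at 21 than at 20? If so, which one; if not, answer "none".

At 20 seats: Violet 5, Red 6, Amber 2, Green 6, Gold 1.
At 21 seats: Violet 6, Red 6, Amber 2, Green 6, Gold 1.
No province's allocation decreased.

none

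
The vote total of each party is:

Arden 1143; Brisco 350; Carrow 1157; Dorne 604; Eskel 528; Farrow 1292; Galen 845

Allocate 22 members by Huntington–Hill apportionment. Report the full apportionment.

With divisor 257: modified quotas Arden 4.447, Brisco 1.362, Carrow 4.502, Dorne 2.350, Eskel 2.054, Farrow 5.027, Galen 3.288.
Geometric-mean thresholds: Arden √(4·5)=4.472, Brisco √(1·2)=1.414, Carrow √(4·5)=4.472, Dorne √(2·3)=2.449, Eskel √(2·3)=2.449, Farrow √(5·6)=5.477, Galen √(3·4)=3.464.
Each quota rounded against its threshold gives Arden 4, Brisco 1, Carrow 5, Dorne 2, Eskel 2, Farrow 5, Galen 3 (total 22).

Arden 4; Brisco 1; Carrow 5; Dorne 2; Eskel 2; Farrow 5; Galen 3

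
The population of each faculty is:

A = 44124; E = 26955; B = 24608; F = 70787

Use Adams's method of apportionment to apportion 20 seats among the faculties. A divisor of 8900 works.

With modified divisor 8900: modified quotas A 4.958, E 3.029, B 2.765, F 7.954.
Rounding up: A 5, E 4, B 3, F 8 (total 20).

A: 5, E: 4, B: 3, F: 8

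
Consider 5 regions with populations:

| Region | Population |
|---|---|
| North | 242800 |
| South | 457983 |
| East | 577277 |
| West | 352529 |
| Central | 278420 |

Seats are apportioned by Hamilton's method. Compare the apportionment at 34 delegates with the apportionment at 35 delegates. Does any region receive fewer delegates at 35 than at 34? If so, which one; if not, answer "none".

North

At 34 seats: North 5, South 8, East 10, West 6, Central 5.
At 35 seats: North 4, South 8, East 11, West 7, Central 5.
North drops from 5 to 4.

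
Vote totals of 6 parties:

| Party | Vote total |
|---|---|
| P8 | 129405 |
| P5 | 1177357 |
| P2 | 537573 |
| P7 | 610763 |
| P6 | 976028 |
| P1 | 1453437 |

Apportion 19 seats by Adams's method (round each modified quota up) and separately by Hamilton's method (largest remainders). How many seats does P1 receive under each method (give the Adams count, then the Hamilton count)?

Adams: P8 1, P5 4, P2 2, P7 3, P6 4, P1 5.
Hamilton: P8 0, P5 5, P2 2, P7 2, P6 4, P1 6.
P1 gets 5 under Adams and 6 under Hamilton.

5 and 6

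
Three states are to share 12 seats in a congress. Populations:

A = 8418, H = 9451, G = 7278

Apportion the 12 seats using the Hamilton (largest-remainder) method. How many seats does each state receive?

A=4, H=5, G=3

The standard divisor is 25147/12 ≈ 2095.583.
Standard quotas: A 4.0170, H 4.5100, G 3.4730.
Lower quotas: A 4, H 4, G 3 (sum 11, leaving 1 seat).
Remainders in descending order: H 0.5100, G 0.4730, A 0.0170.
Largest remainder: H receives the extra seat.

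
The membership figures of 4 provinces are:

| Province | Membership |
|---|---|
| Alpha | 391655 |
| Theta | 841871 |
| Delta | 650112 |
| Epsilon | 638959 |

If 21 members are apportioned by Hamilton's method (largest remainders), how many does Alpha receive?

3

Total 2522597; standard divisor 2522597/21 ≈ 120123.667.
Standard quotas: Alpha 3.2604, Theta 7.0084, Delta 5.4120, Epsilon 5.3192.
Lower quotas: Alpha 3, Theta 7, Delta 5, Epsilon 5 (sum 20, leaving 1 seat).
Remainders in descending order: Delta 0.4120, Epsilon 0.3192, Alpha 0.2604, Theta 0.0084.
The surplus seat goes to Delta.
Alpha receives 3.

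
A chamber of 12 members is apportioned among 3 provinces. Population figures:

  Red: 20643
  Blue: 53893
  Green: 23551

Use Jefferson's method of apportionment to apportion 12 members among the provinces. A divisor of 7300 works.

Red: 2, Blue: 7, Green: 3

With modified divisor 7300: modified quotas Red 2.828, Blue 7.383, Green 3.226.
Rounding down: Red 2, Blue 7, Green 3 (total 12).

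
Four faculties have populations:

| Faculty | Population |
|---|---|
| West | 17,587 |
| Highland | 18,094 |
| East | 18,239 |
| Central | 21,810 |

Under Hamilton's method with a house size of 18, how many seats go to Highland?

4

Total 75730; standard divisor 75730/18 ≈ 4207.222.
Standard quotas: West 4.1802, Highland 4.3007, East 4.3352, Central 5.1839.
Lower quotas: West 4, Highland 4, East 4, Central 5 (sum 17, leaving 1 seat).
Remainders in descending order: East 0.3352, Highland 0.3007, Central 0.1839, West 0.1802.
The surplus seat goes to East.
Highland receives 4.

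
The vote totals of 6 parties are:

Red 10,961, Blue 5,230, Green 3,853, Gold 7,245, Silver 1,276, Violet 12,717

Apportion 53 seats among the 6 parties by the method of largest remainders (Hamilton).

The standard divisor is 41282/53 ≈ 778.906.
Standard quotas: Red 14.0723, Blue 6.7145, Green 4.9467, Gold 9.3015, Silver 1.6382, Violet 16.3268.
Lower quotas: Red 14, Blue 6, Green 4, Gold 9, Silver 1, Violet 16 (sum 50, leaving 3 seats).
Remainders in descending order: Green 0.9467, Blue 0.7145, Silver 0.6382, Violet 0.3268, Gold 0.3015, Red 0.0723.
Largest remainders: Green, Blue, Silver receive the extra seats.

Red: 14, Blue: 7, Green: 5, Gold: 9, Silver: 2, Violet: 16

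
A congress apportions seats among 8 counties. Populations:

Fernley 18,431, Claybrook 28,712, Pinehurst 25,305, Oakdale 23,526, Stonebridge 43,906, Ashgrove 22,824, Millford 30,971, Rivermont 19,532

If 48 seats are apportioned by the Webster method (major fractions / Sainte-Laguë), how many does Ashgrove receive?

5

Standard divisor 213207/48 ≈ 4441.812; standard quotas: Fernley 4.149, Claybrook 6.464, Pinehurst 5.697, Oakdale 5.296, Stonebridge 9.885, Ashgrove 5.138, Millford 6.973, Rivermont 4.397.
Rounding to the nearest integer gives 4, 6, 6, 5, 10, 5, 7, 4 = 47 seats, so the divisor must be adjusted.
With modified divisor 4400: modified quotas Fernley 4.189, Claybrook 6.525, Pinehurst 5.751, Oakdale 5.347, Stonebridge 9.979, Ashgrove 5.187, Millford 7.039, Rivermont 4.439.
Rounding to the nearest integer: Fernley 4, Claybrook 7, Pinehurst 6, Oakdale 5, Stonebridge 10, Ashgrove 5, Millford 7, Rivermont 4 (total 48).
Ashgrove receives 5.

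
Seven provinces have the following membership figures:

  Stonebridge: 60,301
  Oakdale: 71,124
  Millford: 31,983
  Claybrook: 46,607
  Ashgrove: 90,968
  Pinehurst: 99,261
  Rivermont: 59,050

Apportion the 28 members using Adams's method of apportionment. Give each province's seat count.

Stonebridge 4; Oakdale 4; Millford 2; Claybrook 3; Ashgrove 5; Pinehurst 6; Rivermont 4

Standard divisor 459294/28 ≈ 16403.357; standard quotas: Stonebridge 3.676, Oakdale 4.336, Millford 1.950, Claybrook 2.841, Ashgrove 5.546, Pinehurst 6.051, Rivermont 3.600.
Rounding up gives 4, 5, 2, 3, 6, 7, 4 = 31 seats, so the divisor must be adjusted.
With modified divisor 18900: modified quotas Stonebridge 3.191, Oakdale 3.763, Millford 1.692, Claybrook 2.466, Ashgrove 4.813, Pinehurst 5.252, Rivermont 3.124.
Rounding up: Stonebridge 4, Oakdale 4, Millford 2, Claybrook 3, Ashgrove 5, Pinehurst 6, Rivermont 4 (total 28).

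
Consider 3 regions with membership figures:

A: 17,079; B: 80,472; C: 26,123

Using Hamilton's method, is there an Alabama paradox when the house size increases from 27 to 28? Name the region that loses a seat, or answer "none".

none

At 27 seats: A 4, B 17, C 6.
At 28 seats: A 4, B 18, C 6.
No region's allocation decreased.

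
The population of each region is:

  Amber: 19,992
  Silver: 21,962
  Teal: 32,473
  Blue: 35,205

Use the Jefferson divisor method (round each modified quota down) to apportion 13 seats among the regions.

Standard divisor 109632/13 ≈ 8433.231; standard quotas: Amber 2.371, Silver 2.604, Teal 3.851, Blue 4.175.
Rounding down gives 2, 2, 3, 4 = 11 seats, so the divisor must be adjusted.
With modified divisor 7200: modified quotas Amber 2.777, Silver 3.050, Teal 4.510, Blue 4.890.
Rounding down: Amber 2, Silver 3, Teal 4, Blue 4 (total 13).

Amber 2, Silver 3, Teal 4, Blue 4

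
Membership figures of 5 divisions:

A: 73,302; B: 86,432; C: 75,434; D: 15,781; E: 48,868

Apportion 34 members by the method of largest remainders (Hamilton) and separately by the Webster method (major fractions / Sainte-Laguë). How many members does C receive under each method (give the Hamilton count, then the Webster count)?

Hamilton: A 8, B 10, C 9, D 2, E 5.
Webster: A 8, B 10, C 8, D 2, E 6.
C gets 9 under Hamilton and 8 under Webster.

9 and 8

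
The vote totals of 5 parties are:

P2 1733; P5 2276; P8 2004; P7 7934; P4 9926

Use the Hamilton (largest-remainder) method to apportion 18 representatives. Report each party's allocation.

Total 23873; standard divisor 23873/18 ≈ 1326.278.
Standard quotas: P2 1.3067, P5 1.7161, P8 1.5110, P7 5.9822, P4 7.4841.
Lower quotas: P2 1, P5 1, P8 1, P7 5, P4 7 (sum 15, leaving 3 seats).
Remainders in descending order: P7 0.9822, P5 0.7161, P8 0.5110, P4 0.4841, P2 0.3067.
Largest remainders: P7, P5, P8 receive the extra seats.

P2 1, P5 2, P8 2, P7 6, P4 7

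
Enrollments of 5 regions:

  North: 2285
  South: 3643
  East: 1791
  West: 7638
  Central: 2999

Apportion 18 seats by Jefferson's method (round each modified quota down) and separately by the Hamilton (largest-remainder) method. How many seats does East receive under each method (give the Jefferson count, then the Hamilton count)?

1 and 2

Jefferson: North 2, South 4, East 1, West 8, Central 3.
Hamilton: North 2, South 4, East 2, West 7, Central 3.
East gets 1 under Jefferson and 2 under Hamilton.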